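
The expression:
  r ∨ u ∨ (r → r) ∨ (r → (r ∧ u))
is always true.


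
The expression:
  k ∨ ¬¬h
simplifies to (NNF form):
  h ∨ k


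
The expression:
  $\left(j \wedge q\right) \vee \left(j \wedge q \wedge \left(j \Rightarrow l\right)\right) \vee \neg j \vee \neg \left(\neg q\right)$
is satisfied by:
  {q: True, j: False}
  {j: False, q: False}
  {j: True, q: True}


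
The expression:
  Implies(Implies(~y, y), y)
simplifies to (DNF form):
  True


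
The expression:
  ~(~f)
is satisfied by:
  {f: True}


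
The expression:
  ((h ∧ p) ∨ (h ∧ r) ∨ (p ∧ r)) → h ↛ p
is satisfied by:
  {h: False, p: False, r: False}
  {r: True, h: False, p: False}
  {h: True, r: False, p: False}
  {r: True, h: True, p: False}
  {p: True, r: False, h: False}


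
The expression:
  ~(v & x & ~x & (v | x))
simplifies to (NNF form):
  True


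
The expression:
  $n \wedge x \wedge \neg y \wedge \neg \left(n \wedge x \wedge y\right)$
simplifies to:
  $n \wedge x \wedge \neg y$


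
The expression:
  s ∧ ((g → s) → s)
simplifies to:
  s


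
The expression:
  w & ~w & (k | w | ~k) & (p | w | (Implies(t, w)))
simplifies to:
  False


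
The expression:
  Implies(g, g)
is always true.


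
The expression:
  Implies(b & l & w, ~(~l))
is always true.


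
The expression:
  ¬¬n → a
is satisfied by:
  {a: True, n: False}
  {n: False, a: False}
  {n: True, a: True}


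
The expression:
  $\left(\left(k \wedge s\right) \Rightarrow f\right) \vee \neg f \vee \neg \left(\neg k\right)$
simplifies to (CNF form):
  $\text{True}$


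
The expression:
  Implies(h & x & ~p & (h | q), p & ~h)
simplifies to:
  p | ~h | ~x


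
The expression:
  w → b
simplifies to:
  b ∨ ¬w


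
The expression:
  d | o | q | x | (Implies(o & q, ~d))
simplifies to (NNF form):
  True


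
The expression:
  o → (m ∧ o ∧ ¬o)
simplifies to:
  ¬o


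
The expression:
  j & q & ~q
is never true.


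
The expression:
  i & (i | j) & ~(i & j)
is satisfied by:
  {i: True, j: False}


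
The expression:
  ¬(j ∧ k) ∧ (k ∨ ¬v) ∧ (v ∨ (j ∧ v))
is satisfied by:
  {k: True, v: True, j: False}


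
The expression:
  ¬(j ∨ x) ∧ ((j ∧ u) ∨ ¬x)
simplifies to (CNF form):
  ¬j ∧ ¬x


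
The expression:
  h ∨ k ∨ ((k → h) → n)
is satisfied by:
  {n: True, k: True, h: True}
  {n: True, k: True, h: False}
  {n: True, h: True, k: False}
  {n: True, h: False, k: False}
  {k: True, h: True, n: False}
  {k: True, h: False, n: False}
  {h: True, k: False, n: False}


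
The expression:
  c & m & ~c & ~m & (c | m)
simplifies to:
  False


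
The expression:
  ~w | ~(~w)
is always true.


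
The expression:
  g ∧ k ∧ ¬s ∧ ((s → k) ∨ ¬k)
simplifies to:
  g ∧ k ∧ ¬s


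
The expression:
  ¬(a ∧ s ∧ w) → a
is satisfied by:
  {a: True}


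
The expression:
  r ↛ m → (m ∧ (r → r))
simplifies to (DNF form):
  m ∨ ¬r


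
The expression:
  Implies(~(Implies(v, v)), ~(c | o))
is always true.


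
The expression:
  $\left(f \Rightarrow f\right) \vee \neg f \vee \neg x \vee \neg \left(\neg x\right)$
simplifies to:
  $\text{True}$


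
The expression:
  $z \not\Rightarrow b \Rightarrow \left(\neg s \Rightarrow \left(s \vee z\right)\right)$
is always true.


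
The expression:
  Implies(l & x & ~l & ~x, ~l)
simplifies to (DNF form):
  True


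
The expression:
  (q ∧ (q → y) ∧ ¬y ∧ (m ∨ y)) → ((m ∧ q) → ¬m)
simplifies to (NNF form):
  True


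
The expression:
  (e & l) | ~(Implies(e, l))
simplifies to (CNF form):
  e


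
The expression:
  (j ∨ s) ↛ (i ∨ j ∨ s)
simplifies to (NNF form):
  False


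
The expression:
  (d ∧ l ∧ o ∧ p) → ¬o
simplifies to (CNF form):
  ¬d ∨ ¬l ∨ ¬o ∨ ¬p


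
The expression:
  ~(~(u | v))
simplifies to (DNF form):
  u | v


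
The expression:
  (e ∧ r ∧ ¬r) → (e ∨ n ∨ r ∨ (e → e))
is always true.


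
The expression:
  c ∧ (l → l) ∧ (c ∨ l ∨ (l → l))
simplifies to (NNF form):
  c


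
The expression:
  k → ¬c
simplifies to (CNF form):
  ¬c ∨ ¬k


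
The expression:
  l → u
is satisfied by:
  {u: True, l: False}
  {l: False, u: False}
  {l: True, u: True}


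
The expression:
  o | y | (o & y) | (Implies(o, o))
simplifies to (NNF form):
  True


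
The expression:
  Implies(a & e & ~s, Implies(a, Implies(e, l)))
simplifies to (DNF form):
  l | s | ~a | ~e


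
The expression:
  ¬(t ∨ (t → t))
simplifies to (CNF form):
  False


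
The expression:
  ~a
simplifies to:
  ~a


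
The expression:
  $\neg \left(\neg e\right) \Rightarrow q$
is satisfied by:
  {q: True, e: False}
  {e: False, q: False}
  {e: True, q: True}


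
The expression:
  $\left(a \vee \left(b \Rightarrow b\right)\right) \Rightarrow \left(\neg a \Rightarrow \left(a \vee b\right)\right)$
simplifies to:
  $a \vee b$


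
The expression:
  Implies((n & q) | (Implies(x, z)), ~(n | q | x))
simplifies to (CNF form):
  (x | ~n) & (x | ~q) & (~n | ~q) & (~x | ~z)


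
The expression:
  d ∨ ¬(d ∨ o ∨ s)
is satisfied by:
  {d: True, o: False, s: False}
  {d: True, s: True, o: False}
  {d: True, o: True, s: False}
  {d: True, s: True, o: True}
  {s: False, o: False, d: False}


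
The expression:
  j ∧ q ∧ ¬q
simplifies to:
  False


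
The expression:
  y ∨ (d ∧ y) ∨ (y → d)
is always true.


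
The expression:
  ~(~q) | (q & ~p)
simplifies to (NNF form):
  q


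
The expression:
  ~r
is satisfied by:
  {r: False}


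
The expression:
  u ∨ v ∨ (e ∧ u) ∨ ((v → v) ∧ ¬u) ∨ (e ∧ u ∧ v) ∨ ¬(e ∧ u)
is always true.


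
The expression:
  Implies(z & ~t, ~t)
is always true.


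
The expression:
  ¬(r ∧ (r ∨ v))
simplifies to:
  ¬r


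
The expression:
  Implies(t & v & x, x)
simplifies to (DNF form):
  True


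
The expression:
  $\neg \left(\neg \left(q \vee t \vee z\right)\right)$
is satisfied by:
  {t: True, q: True, z: True}
  {t: True, q: True, z: False}
  {t: True, z: True, q: False}
  {t: True, z: False, q: False}
  {q: True, z: True, t: False}
  {q: True, z: False, t: False}
  {z: True, q: False, t: False}


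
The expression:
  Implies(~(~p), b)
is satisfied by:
  {b: True, p: False}
  {p: False, b: False}
  {p: True, b: True}


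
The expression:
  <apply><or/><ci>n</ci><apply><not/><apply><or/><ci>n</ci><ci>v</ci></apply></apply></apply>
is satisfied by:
  {n: True, v: False}
  {v: False, n: False}
  {v: True, n: True}


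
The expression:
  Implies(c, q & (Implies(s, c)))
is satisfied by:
  {q: True, c: False}
  {c: False, q: False}
  {c: True, q: True}


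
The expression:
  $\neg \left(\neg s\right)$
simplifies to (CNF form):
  $s$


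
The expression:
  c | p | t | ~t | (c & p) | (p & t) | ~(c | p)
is always true.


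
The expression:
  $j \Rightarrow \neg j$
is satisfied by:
  {j: False}


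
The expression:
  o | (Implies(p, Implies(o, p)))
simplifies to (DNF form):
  True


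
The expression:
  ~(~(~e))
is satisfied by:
  {e: False}


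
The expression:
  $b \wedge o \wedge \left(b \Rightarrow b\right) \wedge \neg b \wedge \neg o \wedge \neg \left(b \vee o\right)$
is never true.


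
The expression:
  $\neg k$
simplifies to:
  $\neg k$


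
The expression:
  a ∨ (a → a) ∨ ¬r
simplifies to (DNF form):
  True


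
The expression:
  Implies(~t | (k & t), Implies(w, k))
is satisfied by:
  {k: True, t: True, w: False}
  {k: True, w: False, t: False}
  {t: True, w: False, k: False}
  {t: False, w: False, k: False}
  {k: True, t: True, w: True}
  {k: True, w: True, t: False}
  {t: True, w: True, k: False}


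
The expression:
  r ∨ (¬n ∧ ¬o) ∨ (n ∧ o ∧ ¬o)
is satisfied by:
  {r: True, n: False, o: False}
  {r: True, o: True, n: False}
  {r: True, n: True, o: False}
  {r: True, o: True, n: True}
  {o: False, n: False, r: False}


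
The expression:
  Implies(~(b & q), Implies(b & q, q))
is always true.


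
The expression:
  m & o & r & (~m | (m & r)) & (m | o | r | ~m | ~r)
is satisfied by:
  {r: True, m: True, o: True}


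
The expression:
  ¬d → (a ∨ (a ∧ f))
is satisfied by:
  {a: True, d: True}
  {a: True, d: False}
  {d: True, a: False}


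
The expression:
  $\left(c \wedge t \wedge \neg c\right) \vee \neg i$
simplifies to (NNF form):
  $\neg i$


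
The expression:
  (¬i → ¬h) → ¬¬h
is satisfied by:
  {h: True}


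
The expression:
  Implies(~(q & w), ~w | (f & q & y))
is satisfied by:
  {q: True, w: False}
  {w: False, q: False}
  {w: True, q: True}


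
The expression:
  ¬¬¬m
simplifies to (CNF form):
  ¬m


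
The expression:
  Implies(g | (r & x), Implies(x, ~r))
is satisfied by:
  {x: False, r: False}
  {r: True, x: False}
  {x: True, r: False}


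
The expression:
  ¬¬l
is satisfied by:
  {l: True}


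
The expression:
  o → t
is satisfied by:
  {t: True, o: False}
  {o: False, t: False}
  {o: True, t: True}


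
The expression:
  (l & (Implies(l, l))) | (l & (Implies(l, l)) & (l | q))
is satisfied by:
  {l: True}


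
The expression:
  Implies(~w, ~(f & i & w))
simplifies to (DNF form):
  True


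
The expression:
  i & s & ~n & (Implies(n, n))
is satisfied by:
  {i: True, s: True, n: False}


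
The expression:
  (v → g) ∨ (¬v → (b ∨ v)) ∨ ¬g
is always true.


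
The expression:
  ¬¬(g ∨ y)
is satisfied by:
  {y: True, g: True}
  {y: True, g: False}
  {g: True, y: False}


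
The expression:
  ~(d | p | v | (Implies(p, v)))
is never true.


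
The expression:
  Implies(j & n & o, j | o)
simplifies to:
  True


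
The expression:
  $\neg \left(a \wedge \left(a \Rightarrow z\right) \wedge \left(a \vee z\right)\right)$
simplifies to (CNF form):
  $\neg a \vee \neg z$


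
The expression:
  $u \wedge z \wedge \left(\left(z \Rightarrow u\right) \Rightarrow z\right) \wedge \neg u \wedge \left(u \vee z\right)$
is never true.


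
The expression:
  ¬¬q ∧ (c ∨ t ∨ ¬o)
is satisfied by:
  {c: True, t: True, q: True, o: False}
  {c: True, q: True, o: False, t: False}
  {t: True, q: True, o: False, c: False}
  {q: True, t: False, o: False, c: False}
  {c: True, o: True, q: True, t: True}
  {c: True, o: True, q: True, t: False}
  {o: True, q: True, t: True, c: False}


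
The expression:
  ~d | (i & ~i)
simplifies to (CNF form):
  ~d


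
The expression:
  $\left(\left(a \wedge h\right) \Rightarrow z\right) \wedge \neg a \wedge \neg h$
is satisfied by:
  {h: False, a: False}


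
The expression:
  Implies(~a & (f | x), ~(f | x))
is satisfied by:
  {a: True, x: False, f: False}
  {f: True, a: True, x: False}
  {a: True, x: True, f: False}
  {f: True, a: True, x: True}
  {f: False, x: False, a: False}


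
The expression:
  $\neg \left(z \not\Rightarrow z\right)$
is always true.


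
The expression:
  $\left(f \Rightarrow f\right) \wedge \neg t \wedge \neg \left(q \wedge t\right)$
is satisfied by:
  {t: False}


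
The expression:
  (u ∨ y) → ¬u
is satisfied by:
  {u: False}


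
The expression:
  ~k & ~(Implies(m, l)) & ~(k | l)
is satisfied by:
  {m: True, l: False, k: False}


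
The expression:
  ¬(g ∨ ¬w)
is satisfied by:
  {w: True, g: False}


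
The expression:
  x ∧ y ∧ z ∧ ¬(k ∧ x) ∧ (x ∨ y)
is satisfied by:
  {z: True, x: True, y: True, k: False}


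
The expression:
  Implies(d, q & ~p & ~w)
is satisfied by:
  {q: True, p: False, w: False, d: False}
  {q: False, p: False, w: False, d: False}
  {q: True, w: True, p: False, d: False}
  {w: True, q: False, p: False, d: False}
  {q: True, p: True, w: False, d: False}
  {p: True, q: False, w: False, d: False}
  {q: True, w: True, p: True, d: False}
  {w: True, p: True, q: False, d: False}
  {d: True, q: True, p: False, w: False}


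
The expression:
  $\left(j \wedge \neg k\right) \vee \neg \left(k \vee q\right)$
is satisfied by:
  {j: True, k: False, q: False}
  {j: False, k: False, q: False}
  {q: True, j: True, k: False}


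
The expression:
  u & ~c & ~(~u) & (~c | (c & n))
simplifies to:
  u & ~c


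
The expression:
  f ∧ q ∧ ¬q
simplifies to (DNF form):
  False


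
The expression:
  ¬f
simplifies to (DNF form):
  ¬f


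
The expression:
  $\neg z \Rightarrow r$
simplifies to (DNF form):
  $r \vee z$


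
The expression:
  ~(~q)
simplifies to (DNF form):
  q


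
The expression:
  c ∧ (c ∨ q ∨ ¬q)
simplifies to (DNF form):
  c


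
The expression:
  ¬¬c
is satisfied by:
  {c: True}


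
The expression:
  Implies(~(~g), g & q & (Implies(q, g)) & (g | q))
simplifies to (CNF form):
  q | ~g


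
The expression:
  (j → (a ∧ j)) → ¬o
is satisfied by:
  {j: True, o: False, a: False}
  {j: False, o: False, a: False}
  {a: True, j: True, o: False}
  {a: True, j: False, o: False}
  {o: True, j: True, a: False}


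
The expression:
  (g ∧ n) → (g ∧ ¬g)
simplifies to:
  ¬g ∨ ¬n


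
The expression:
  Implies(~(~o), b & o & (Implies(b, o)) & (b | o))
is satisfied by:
  {b: True, o: False}
  {o: False, b: False}
  {o: True, b: True}


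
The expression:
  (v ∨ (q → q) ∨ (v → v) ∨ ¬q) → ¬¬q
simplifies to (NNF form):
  q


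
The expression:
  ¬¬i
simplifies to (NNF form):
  i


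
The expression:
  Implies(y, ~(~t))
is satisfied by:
  {t: True, y: False}
  {y: False, t: False}
  {y: True, t: True}


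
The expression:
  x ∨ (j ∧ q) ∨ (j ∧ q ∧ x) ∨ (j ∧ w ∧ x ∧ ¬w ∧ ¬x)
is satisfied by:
  {x: True, j: True, q: True}
  {x: True, j: True, q: False}
  {x: True, q: True, j: False}
  {x: True, q: False, j: False}
  {j: True, q: True, x: False}


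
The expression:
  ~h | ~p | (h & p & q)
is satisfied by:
  {q: True, p: False, h: False}
  {p: False, h: False, q: False}
  {h: True, q: True, p: False}
  {h: True, p: False, q: False}
  {q: True, p: True, h: False}
  {p: True, q: False, h: False}
  {h: True, p: True, q: True}


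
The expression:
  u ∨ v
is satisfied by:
  {v: True, u: True}
  {v: True, u: False}
  {u: True, v: False}


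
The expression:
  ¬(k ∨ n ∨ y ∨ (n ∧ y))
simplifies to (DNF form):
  ¬k ∧ ¬n ∧ ¬y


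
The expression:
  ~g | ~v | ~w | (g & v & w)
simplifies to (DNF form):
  True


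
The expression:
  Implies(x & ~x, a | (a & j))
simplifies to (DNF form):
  True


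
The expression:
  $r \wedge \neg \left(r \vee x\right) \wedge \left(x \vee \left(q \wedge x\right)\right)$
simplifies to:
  $\text{False}$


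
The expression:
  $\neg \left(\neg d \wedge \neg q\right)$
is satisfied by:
  {d: True, q: True}
  {d: True, q: False}
  {q: True, d: False}


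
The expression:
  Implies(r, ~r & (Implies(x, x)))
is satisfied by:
  {r: False}


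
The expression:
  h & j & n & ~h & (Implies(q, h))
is never true.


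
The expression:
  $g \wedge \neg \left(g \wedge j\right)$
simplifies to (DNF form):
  $g \wedge \neg j$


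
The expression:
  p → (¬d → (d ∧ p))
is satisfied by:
  {d: True, p: False}
  {p: False, d: False}
  {p: True, d: True}


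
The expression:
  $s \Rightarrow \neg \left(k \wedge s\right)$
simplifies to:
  $\neg k \vee \neg s$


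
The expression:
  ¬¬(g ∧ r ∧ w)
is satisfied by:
  {r: True, w: True, g: True}


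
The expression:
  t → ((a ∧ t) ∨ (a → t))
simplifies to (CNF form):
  True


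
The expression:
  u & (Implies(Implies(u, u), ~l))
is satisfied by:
  {u: True, l: False}


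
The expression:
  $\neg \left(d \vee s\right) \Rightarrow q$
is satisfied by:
  {d: True, q: True, s: True}
  {d: True, q: True, s: False}
  {d: True, s: True, q: False}
  {d: True, s: False, q: False}
  {q: True, s: True, d: False}
  {q: True, s: False, d: False}
  {s: True, q: False, d: False}


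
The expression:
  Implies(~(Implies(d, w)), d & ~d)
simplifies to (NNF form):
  w | ~d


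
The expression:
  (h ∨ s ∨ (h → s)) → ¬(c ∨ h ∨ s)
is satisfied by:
  {c: False, h: False, s: False}


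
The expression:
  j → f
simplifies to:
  f ∨ ¬j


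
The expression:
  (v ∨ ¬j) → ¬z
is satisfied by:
  {j: True, v: False, z: False}
  {v: False, z: False, j: False}
  {j: True, v: True, z: False}
  {v: True, j: False, z: False}
  {z: True, j: True, v: False}


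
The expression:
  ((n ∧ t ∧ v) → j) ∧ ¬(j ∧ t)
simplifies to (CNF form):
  (¬j ∨ ¬t) ∧ (¬j ∨ ¬n ∨ ¬t) ∧ (¬j ∨ ¬t ∨ ¬v) ∧ (¬n ∨ ¬t ∨ ¬v)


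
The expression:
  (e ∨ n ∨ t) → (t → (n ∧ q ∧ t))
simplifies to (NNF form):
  (n ∧ q) ∨ ¬t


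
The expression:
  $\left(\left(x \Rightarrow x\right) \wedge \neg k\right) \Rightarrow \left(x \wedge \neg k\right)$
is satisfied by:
  {x: True, k: True}
  {x: True, k: False}
  {k: True, x: False}


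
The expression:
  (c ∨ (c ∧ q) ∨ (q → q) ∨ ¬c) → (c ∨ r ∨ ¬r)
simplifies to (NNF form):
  True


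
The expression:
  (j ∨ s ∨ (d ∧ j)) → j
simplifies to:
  j ∨ ¬s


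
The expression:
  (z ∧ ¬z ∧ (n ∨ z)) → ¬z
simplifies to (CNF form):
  True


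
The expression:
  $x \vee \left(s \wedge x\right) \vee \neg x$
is always true.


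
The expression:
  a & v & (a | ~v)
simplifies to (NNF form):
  a & v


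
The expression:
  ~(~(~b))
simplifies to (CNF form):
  ~b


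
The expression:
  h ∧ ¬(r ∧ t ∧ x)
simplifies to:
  h ∧ (¬r ∨ ¬t ∨ ¬x)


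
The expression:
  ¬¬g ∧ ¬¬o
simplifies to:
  g ∧ o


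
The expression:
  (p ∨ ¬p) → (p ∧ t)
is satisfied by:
  {t: True, p: True}


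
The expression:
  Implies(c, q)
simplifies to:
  q | ~c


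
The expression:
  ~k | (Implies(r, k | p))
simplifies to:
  True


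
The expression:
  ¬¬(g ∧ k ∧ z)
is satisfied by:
  {z: True, g: True, k: True}


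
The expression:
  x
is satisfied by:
  {x: True}


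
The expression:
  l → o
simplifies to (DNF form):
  o ∨ ¬l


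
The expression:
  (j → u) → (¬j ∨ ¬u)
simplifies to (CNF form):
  ¬j ∨ ¬u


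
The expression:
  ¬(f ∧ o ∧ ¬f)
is always true.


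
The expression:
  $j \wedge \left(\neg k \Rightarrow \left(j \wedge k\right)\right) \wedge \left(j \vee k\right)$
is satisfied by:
  {j: True, k: True}


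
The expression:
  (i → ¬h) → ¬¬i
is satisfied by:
  {i: True}


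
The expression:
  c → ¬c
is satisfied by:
  {c: False}


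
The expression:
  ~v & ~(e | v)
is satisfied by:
  {v: False, e: False}


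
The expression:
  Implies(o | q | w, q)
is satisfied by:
  {q: True, o: False, w: False}
  {q: True, w: True, o: False}
  {q: True, o: True, w: False}
  {q: True, w: True, o: True}
  {w: False, o: False, q: False}


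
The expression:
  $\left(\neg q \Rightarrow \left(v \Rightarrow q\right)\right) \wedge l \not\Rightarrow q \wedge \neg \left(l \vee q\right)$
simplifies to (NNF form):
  $\text{False}$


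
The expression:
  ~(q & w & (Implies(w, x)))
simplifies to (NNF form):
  ~q | ~w | ~x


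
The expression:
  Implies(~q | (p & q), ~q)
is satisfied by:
  {p: False, q: False}
  {q: True, p: False}
  {p: True, q: False}


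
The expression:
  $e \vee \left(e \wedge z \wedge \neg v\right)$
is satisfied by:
  {e: True}


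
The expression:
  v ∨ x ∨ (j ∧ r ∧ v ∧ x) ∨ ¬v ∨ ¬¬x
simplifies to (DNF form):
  True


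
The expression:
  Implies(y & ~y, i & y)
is always true.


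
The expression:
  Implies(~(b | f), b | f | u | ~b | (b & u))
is always true.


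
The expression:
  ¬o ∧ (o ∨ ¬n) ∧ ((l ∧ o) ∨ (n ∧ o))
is never true.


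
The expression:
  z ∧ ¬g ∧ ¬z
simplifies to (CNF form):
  False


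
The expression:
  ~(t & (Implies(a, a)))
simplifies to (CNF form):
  ~t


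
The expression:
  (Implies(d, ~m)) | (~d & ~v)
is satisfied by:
  {m: False, d: False}
  {d: True, m: False}
  {m: True, d: False}


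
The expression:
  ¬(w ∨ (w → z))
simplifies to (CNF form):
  False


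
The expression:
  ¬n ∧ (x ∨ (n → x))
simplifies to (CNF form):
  ¬n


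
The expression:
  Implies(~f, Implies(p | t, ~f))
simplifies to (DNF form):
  True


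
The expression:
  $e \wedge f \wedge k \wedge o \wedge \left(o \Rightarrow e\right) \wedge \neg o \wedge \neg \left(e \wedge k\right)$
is never true.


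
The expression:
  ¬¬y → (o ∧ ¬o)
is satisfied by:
  {y: False}


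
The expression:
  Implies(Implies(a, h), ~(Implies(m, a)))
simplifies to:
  (a & ~h) | (m & ~a)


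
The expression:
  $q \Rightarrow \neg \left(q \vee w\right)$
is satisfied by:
  {q: False}


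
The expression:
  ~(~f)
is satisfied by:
  {f: True}


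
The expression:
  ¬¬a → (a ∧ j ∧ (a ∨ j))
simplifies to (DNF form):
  j ∨ ¬a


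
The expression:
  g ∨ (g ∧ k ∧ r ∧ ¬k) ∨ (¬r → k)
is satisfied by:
  {r: True, k: True, g: True}
  {r: True, k: True, g: False}
  {r: True, g: True, k: False}
  {r: True, g: False, k: False}
  {k: True, g: True, r: False}
  {k: True, g: False, r: False}
  {g: True, k: False, r: False}


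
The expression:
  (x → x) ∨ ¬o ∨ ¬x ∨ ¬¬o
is always true.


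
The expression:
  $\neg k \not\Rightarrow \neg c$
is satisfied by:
  {c: True, k: False}


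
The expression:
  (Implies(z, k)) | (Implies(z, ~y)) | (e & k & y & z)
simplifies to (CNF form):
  k | ~y | ~z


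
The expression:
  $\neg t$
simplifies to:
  $\neg t$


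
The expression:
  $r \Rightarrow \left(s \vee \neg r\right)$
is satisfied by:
  {s: True, r: False}
  {r: False, s: False}
  {r: True, s: True}


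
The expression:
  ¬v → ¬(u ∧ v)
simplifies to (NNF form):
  True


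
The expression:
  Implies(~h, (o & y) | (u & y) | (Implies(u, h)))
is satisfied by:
  {y: True, h: True, u: False}
  {y: True, u: False, h: False}
  {h: True, u: False, y: False}
  {h: False, u: False, y: False}
  {y: True, h: True, u: True}
  {y: True, u: True, h: False}
  {h: True, u: True, y: False}


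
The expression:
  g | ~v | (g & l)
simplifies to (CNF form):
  g | ~v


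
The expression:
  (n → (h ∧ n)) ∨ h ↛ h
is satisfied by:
  {h: True, n: False}
  {n: False, h: False}
  {n: True, h: True}


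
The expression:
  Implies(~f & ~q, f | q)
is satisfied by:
  {q: True, f: True}
  {q: True, f: False}
  {f: True, q: False}


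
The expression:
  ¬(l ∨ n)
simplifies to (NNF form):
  ¬l ∧ ¬n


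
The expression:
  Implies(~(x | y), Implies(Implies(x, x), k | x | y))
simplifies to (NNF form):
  k | x | y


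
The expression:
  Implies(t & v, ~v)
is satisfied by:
  {v: False, t: False}
  {t: True, v: False}
  {v: True, t: False}


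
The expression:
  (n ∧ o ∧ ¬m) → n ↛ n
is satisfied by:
  {m: True, o: False, n: False}
  {o: False, n: False, m: False}
  {n: True, m: True, o: False}
  {n: True, o: False, m: False}
  {m: True, o: True, n: False}
  {o: True, m: False, n: False}
  {n: True, o: True, m: True}


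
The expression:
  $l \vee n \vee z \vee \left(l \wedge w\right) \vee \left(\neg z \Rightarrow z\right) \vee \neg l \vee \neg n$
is always true.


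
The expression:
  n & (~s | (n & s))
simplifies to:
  n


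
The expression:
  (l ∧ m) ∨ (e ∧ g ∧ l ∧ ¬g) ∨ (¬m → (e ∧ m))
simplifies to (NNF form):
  m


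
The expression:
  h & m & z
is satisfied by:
  {z: True, m: True, h: True}


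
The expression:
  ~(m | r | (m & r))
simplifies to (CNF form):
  ~m & ~r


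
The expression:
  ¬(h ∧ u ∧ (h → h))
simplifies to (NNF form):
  ¬h ∨ ¬u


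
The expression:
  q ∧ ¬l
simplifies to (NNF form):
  q ∧ ¬l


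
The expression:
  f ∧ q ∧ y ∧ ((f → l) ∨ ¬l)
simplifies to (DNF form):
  f ∧ q ∧ y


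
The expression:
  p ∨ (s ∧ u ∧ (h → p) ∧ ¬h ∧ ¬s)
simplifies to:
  p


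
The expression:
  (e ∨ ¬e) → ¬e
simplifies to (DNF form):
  ¬e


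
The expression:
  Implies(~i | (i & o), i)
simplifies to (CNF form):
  i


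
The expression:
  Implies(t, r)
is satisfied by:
  {r: True, t: False}
  {t: False, r: False}
  {t: True, r: True}


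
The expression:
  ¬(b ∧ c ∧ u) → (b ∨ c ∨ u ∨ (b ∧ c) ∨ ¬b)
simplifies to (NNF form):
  True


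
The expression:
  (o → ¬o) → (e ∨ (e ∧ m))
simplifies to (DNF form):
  e ∨ o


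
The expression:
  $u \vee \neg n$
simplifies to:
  $u \vee \neg n$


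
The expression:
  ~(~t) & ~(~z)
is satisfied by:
  {t: True, z: True}


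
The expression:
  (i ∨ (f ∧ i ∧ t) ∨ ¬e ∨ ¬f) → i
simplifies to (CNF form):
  (e ∨ i) ∧ (f ∨ i)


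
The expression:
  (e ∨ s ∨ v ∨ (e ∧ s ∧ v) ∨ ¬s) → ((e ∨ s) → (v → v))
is always true.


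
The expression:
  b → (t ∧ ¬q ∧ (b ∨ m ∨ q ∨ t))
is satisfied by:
  {t: True, q: False, b: False}
  {q: False, b: False, t: False}
  {t: True, q: True, b: False}
  {q: True, t: False, b: False}
  {b: True, t: True, q: False}


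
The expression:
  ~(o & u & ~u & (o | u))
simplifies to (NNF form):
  True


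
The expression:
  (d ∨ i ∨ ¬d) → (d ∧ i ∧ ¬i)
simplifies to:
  False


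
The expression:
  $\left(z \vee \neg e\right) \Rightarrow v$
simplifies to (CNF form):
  $\left(e \vee v\right) \wedge \left(v \vee \neg z\right)$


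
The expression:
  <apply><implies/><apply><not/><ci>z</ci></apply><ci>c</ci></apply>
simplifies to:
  <apply><or/><ci>c</ci><ci>z</ci></apply>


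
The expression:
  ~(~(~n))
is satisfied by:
  {n: False}


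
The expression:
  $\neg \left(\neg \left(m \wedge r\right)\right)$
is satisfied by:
  {r: True, m: True}


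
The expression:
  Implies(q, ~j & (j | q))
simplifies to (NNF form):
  ~j | ~q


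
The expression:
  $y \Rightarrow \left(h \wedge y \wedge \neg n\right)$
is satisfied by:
  {h: True, n: False, y: False}
  {n: False, y: False, h: False}
  {h: True, n: True, y: False}
  {n: True, h: False, y: False}
  {y: True, h: True, n: False}


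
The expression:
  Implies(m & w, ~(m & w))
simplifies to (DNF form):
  ~m | ~w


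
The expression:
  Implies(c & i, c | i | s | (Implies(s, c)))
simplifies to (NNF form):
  True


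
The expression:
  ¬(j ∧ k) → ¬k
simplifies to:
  j ∨ ¬k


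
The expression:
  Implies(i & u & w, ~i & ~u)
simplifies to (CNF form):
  ~i | ~u | ~w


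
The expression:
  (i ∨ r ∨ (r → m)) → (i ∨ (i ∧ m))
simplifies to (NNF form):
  i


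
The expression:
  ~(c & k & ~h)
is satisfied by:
  {h: True, k: False, c: False}
  {k: False, c: False, h: False}
  {h: True, c: True, k: False}
  {c: True, k: False, h: False}
  {h: True, k: True, c: False}
  {k: True, h: False, c: False}
  {h: True, c: True, k: True}


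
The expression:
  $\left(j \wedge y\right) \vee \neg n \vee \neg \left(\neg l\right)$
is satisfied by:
  {l: True, j: True, y: True, n: False}
  {l: True, j: True, y: False, n: False}
  {l: True, y: True, j: False, n: False}
  {l: True, y: False, j: False, n: False}
  {j: True, y: True, l: False, n: False}
  {j: True, y: False, l: False, n: False}
  {y: True, l: False, j: False, n: False}
  {y: False, l: False, j: False, n: False}
  {n: True, l: True, j: True, y: True}
  {n: True, l: True, j: True, y: False}
  {n: True, l: True, y: True, j: False}
  {n: True, l: True, y: False, j: False}
  {n: True, j: True, y: True, l: False}


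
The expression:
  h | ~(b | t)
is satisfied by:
  {h: True, b: False, t: False}
  {t: True, h: True, b: False}
  {h: True, b: True, t: False}
  {t: True, h: True, b: True}
  {t: False, b: False, h: False}


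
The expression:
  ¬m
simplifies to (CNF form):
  ¬m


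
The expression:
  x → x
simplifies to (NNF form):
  True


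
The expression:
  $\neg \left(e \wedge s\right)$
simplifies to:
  $\neg e \vee \neg s$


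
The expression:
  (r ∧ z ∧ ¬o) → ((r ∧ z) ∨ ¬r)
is always true.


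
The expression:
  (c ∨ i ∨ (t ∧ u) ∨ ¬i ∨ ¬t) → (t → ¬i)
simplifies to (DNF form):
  ¬i ∨ ¬t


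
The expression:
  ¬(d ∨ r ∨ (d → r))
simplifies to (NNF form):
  False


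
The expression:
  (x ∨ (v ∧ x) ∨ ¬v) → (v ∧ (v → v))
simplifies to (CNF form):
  v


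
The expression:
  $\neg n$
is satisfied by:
  {n: False}


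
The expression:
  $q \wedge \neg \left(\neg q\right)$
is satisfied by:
  {q: True}


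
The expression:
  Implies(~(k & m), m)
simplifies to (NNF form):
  m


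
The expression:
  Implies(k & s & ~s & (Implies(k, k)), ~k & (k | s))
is always true.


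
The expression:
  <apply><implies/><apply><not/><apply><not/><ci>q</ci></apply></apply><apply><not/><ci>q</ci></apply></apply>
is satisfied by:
  {q: False}


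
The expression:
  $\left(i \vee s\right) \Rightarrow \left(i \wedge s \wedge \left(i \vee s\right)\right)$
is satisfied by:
  {s: False, i: False}
  {i: True, s: True}


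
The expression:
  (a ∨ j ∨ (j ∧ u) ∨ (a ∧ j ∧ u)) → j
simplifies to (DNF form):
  j ∨ ¬a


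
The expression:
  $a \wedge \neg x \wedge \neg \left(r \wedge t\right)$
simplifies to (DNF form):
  $\left(a \wedge \neg r \wedge \neg x\right) \vee \left(a \wedge \neg t \wedge \neg x\right)$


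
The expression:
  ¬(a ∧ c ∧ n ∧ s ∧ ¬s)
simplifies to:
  True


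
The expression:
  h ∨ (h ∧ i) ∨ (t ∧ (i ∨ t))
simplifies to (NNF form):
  h ∨ t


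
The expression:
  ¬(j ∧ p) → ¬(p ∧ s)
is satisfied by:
  {j: True, s: False, p: False}
  {s: False, p: False, j: False}
  {j: True, p: True, s: False}
  {p: True, s: False, j: False}
  {j: True, s: True, p: False}
  {s: True, j: False, p: False}
  {j: True, p: True, s: True}


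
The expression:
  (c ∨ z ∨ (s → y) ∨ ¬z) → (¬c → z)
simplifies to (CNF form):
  c ∨ z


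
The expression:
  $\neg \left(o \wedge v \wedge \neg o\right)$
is always true.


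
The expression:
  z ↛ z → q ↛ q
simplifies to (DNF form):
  True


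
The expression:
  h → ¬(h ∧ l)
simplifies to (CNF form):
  ¬h ∨ ¬l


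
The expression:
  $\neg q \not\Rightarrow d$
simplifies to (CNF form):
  $\neg d \wedge \neg q$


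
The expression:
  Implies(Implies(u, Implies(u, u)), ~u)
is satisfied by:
  {u: False}


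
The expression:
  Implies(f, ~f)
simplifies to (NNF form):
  ~f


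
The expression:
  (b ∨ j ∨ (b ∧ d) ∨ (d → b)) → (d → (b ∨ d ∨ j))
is always true.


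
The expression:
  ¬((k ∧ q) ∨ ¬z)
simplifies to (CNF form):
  z ∧ (¬k ∨ ¬q)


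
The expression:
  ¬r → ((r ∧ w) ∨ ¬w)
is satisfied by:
  {r: True, w: False}
  {w: False, r: False}
  {w: True, r: True}


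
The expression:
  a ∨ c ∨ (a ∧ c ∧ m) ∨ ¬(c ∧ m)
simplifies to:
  True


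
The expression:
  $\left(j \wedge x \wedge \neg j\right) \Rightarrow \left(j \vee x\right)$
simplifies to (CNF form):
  $\text{True}$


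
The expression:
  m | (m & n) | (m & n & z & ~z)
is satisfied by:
  {m: True}


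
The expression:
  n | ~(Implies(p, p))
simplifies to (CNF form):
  n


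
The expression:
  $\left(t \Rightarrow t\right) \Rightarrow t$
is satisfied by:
  {t: True}


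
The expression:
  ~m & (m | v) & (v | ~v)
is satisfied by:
  {v: True, m: False}


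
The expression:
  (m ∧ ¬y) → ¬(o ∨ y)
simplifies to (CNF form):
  y ∨ ¬m ∨ ¬o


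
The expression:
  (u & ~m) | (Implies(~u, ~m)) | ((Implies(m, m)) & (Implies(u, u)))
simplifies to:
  True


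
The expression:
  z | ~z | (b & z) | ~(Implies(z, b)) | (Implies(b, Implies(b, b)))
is always true.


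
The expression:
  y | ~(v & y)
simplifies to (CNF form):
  True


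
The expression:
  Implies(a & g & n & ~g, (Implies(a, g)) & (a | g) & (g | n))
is always true.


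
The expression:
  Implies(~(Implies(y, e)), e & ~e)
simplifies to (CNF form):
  e | ~y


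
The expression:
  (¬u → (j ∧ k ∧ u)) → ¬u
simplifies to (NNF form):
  ¬u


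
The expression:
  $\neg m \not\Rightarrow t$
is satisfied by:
  {t: False, m: False}


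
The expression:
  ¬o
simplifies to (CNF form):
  ¬o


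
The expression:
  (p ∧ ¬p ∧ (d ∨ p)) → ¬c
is always true.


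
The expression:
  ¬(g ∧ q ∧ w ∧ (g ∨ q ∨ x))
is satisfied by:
  {w: False, q: False, g: False}
  {g: True, w: False, q: False}
  {q: True, w: False, g: False}
  {g: True, q: True, w: False}
  {w: True, g: False, q: False}
  {g: True, w: True, q: False}
  {q: True, w: True, g: False}


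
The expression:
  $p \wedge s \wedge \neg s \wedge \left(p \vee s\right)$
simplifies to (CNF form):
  $\text{False}$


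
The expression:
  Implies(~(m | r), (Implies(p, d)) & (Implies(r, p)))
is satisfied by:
  {r: True, d: True, m: True, p: False}
  {r: True, d: True, p: False, m: False}
  {r: True, m: True, p: False, d: False}
  {r: True, p: False, m: False, d: False}
  {d: True, m: True, p: False, r: False}
  {d: True, p: False, m: False, r: False}
  {m: True, d: False, p: False, r: False}
  {d: False, p: False, m: False, r: False}
  {d: True, r: True, p: True, m: True}
  {d: True, r: True, p: True, m: False}
  {r: True, p: True, m: True, d: False}
  {r: True, p: True, d: False, m: False}
  {m: True, p: True, d: True, r: False}
  {p: True, d: True, r: False, m: False}
  {p: True, m: True, r: False, d: False}


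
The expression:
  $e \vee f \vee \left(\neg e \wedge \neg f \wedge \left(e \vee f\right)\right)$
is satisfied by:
  {e: True, f: True}
  {e: True, f: False}
  {f: True, e: False}


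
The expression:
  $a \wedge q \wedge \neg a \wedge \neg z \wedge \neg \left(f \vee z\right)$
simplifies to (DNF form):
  $\text{False}$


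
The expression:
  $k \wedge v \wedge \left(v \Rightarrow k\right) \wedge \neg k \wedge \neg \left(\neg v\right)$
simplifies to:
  $\text{False}$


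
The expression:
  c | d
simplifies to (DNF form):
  c | d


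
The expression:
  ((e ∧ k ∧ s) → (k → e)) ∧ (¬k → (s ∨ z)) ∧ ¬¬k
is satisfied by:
  {k: True}


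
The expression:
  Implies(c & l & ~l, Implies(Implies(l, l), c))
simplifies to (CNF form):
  True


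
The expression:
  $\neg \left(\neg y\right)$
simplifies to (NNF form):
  $y$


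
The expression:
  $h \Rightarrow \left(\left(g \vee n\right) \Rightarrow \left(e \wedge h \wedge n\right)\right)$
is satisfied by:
  {e: True, n: False, h: False, g: False}
  {e: False, n: False, h: False, g: False}
  {g: True, e: True, n: False, h: False}
  {g: True, e: False, n: False, h: False}
  {e: True, n: True, g: False, h: False}
  {n: True, g: False, h: False, e: False}
  {g: True, e: True, n: True, h: False}
  {g: True, n: True, e: False, h: False}
  {e: True, h: True, g: False, n: False}
  {h: True, g: False, n: False, e: False}
  {e: True, h: True, n: True, g: False}
  {g: True, e: True, h: True, n: True}


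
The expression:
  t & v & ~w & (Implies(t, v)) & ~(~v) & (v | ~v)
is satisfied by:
  {t: True, v: True, w: False}


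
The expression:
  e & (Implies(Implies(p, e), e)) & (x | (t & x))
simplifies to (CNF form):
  e & x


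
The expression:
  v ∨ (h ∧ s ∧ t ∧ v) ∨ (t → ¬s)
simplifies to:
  v ∨ ¬s ∨ ¬t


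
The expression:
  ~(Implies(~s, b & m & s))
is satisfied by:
  {s: False}


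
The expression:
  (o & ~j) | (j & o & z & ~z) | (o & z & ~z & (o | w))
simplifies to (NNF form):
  o & ~j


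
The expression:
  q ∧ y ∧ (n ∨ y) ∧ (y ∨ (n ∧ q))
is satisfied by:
  {y: True, q: True}


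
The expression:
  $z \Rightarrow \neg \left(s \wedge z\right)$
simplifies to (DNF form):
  $\neg s \vee \neg z$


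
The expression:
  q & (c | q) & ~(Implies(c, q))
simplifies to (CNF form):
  False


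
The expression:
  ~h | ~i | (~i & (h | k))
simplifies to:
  ~h | ~i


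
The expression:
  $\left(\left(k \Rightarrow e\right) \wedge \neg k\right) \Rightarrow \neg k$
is always true.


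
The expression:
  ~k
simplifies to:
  ~k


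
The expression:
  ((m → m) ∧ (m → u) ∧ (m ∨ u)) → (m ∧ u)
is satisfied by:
  {m: True, u: False}
  {u: False, m: False}
  {u: True, m: True}


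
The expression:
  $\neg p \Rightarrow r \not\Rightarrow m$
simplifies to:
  $p \vee \left(r \wedge \neg m\right)$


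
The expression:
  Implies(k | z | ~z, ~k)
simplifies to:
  ~k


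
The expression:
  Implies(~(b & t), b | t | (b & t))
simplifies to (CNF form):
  b | t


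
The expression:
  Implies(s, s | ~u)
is always true.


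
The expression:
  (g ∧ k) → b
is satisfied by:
  {b: True, g: False, k: False}
  {g: False, k: False, b: False}
  {b: True, k: True, g: False}
  {k: True, g: False, b: False}
  {b: True, g: True, k: False}
  {g: True, b: False, k: False}
  {b: True, k: True, g: True}


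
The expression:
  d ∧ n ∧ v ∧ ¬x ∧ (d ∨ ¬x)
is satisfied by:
  {d: True, n: True, v: True, x: False}


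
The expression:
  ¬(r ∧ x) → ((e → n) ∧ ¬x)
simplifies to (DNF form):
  (n ∧ ¬x) ∨ (r ∧ x) ∨ (¬e ∧ ¬x)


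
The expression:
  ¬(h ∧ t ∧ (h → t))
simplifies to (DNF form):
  ¬h ∨ ¬t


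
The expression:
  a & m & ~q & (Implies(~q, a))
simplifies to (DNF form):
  a & m & ~q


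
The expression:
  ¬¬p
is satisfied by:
  {p: True}


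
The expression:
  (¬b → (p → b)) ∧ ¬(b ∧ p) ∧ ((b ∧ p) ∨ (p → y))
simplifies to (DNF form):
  ¬p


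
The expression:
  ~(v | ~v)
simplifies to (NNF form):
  False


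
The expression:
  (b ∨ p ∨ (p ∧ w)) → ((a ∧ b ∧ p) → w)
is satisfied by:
  {w: True, p: False, a: False, b: False}
  {b: False, p: False, w: False, a: False}
  {b: True, w: True, p: False, a: False}
  {b: True, p: False, w: False, a: False}
  {a: True, w: True, b: False, p: False}
  {a: True, b: False, p: False, w: False}
  {a: True, b: True, w: True, p: False}
  {a: True, b: True, p: False, w: False}
  {w: True, p: True, a: False, b: False}
  {p: True, a: False, w: False, b: False}
  {b: True, p: True, w: True, a: False}
  {b: True, p: True, a: False, w: False}
  {w: True, p: True, a: True, b: False}
  {p: True, a: True, b: False, w: False}
  {b: True, p: True, a: True, w: True}
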